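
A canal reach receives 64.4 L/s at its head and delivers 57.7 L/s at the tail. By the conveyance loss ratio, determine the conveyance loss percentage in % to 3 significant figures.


Approach: apply the conveyance loss ratio, loss% = ((Q_head - Q_tail)/Q_head)*100.
loss = ((64.4 - 57.7)/64.4)*100 = 10.4 %
Therefore the conveyance loss percentage = 10.4 %.


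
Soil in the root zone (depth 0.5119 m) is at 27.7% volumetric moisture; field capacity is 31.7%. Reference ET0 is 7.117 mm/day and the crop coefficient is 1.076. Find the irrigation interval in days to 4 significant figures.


Approach: apply soil-water budget scheduling, SMD = (FC-theta)/100*depth*1000; ETc = ET0*Kc; interval = SMD/ETc.
Step 1 — soil moisture deficit:
  SMD = (31.7 - 27.7)/100 * 0.5119 * 1000 = 20.4760 mm
Step 2 — daily crop ET (ETc = ET0*Kc):
  ETc = 7.117 * 1.076 = 7.65789 mm/day
Step 3 — irrigation interval (SMD/ETc):
  interval = 20.4760 / 7.65789 = 2.674 days
Therefore the irrigation interval = 2.674 days.


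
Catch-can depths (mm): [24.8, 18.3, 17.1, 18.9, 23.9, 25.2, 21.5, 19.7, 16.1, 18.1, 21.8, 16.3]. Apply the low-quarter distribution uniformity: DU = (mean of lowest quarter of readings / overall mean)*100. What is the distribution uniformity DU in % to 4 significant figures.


sorted lowest 3 of 12: [16.1, 16.3, 17.1] -> mean = 16.5000 mm
overall mean = 20.1417 mm
DU = (16.5000/20.1417)*100 = 81.92 %
Therefore the distribution uniformity DU = 81.92 %.


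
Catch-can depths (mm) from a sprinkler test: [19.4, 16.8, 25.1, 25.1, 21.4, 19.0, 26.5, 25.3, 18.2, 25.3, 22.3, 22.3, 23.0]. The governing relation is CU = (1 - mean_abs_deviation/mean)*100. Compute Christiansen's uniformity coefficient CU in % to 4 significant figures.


mean = 22.2846 mm
mean |d_i - mean| = 2.55740 mm
CU = (1 - 2.55740/22.2846)*100 = 88.52 %
Therefore Christiansen's uniformity coefficient CU = 88.52 %.


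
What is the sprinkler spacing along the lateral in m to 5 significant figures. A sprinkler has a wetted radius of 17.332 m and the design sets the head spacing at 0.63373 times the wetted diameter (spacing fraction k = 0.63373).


Approach: apply the sprinkler spacing rule (spacing as a fraction of wetted diameter), S = k*(2*R).
S = 0.63373 * (2 * 17.332) = 21.968 m
Therefore the sprinkler spacing along the lateral = 21.968 m.


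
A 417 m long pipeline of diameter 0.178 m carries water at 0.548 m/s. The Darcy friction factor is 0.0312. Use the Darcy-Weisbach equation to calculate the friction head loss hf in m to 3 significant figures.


Approach: apply the Darcy-Weisbach equation, hf = f*(L/D)*(v^2/(2g)).
hf = 0.0312 * (417/0.178) * (0.548^2 / (2*9.81))
hf = 1.12 m
Therefore the friction head loss hf = 1.12 m.


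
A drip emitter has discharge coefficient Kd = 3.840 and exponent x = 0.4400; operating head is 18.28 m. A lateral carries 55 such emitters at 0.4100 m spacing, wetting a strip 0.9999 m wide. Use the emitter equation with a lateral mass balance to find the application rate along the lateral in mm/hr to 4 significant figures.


Approach: apply the emitter equation with a lateral mass balance, q = Kd*h^x; Q = n*q; rate = Q/(n*spacing*width).
Step 1 — single emitter flow (q = Kd*h^x):
  q = 3.840 * 18.28^0.4400 = 13.7912 L/hr
Step 2 — total lateral flow: Q = 55 * 13.7912 = 758.514 L/hr
Step 3 — wetted area: A = 55 * 0.4100 * 0.9999 = 22.5477 m^2
Step 4 — application rate: Q/A = 758.514/22.5477 = 33.64 mm/hr
Therefore the application rate along the lateral = 33.64 mm/hr.


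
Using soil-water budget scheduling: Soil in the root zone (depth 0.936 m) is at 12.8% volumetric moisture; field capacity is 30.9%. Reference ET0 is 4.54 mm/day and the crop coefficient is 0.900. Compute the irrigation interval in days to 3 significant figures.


Approach: apply soil-water budget scheduling, SMD = (FC-theta)/100*depth*1000; ETc = ET0*Kc; interval = SMD/ETc.
Step 1 — soil moisture deficit:
  SMD = (30.9 - 12.8)/100 * 0.936 * 1000 = 169.42 mm
Step 2 — daily crop ET (ETc = ET0*Kc):
  ETc = 4.54 * 0.900 = 4.0860 mm/day
Step 3 — irrigation interval (SMD/ETc):
  interval = 169.42 / 4.0860 = 41.5 days
Therefore the irrigation interval = 41.5 days.


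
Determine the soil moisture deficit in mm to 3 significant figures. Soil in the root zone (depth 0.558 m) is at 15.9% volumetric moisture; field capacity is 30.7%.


Approach: apply the soil moisture deficit relation, SMD = (FC - theta)/100 * depth * 1000.
SMD = (30.7 - 15.9)/100 * 0.558 * 1000 = 82.6 mm
Therefore the soil moisture deficit = 82.6 mm.


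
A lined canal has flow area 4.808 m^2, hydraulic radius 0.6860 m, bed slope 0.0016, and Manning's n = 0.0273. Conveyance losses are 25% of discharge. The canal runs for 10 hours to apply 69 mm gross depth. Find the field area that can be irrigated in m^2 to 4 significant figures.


Approach: apply Manning's equation with a conveyance and depth budget, Q = (1/n)*A*R^(2/3)*S^(1/2); Q_field = Q*(1-loss); Area = Q_field*t/(d/1000).
Step 1 — canal discharge (Manning's equation):
  Q = (1/0.0273) * 4.808 * 0.6860^(2/3) * 0.0016^(1/2) = 5.47955 m^3/s
Step 2 — delivered flow: Q_field = 5.47955*(1 - 25/100) = 4.10966 m^3/s
Step 3 — volume delivered: V = 4.10966 * 10*3600 = 147948 m^3
Step 4 — area served: A = V / (depth/1000) = 147948 / 0.069 = 2144000 m^2
Therefore the field area that can be irrigated = 2144000 m^2.


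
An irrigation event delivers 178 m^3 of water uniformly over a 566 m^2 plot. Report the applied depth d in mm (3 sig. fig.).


Approach: apply depth from volume over area, d = (V/A)*1000.
d = (178 / 566) * 1000 = 314 mm
Therefore the applied depth d = 314 mm.


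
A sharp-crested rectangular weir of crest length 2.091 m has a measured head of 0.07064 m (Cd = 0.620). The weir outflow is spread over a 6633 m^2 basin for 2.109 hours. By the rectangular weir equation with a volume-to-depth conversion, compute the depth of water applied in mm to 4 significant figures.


Approach: apply the rectangular weir equation with a volume-to-depth conversion, Q = (2/3)*Cd*L*sqrt(2g)*H^1.5; d = Q*t/A * 1000.
Step 1 — weir discharge:
  Q = (2/3)*0.620*2.091*sqrt(2*9.81)*0.07064^1.5 = 0.0718754 m^3/s
Step 2 — volume: V = 0.0718754 * 2.109*3600 = 545.706 m^3
Step 3 — depth: d = V/A * 1000 = 545.706/6633 * 1000 = 82.27 mm
Therefore the depth of water applied = 82.27 mm.


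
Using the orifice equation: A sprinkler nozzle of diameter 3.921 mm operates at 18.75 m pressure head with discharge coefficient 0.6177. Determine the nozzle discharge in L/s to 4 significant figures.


Approach: apply the orifice equation, Q = Cd*A*sqrt(2*g*h), A = pi*(d/2)^2.
A = pi*(3.921e-3/2)^2 = 1.20749e-05 m^2
Q = 0.6177 * 1.20749e-05 * sqrt(2*9.81*18.75) * 1000 = 0.1431 L/s
Therefore the nozzle discharge = 0.1431 L/s.


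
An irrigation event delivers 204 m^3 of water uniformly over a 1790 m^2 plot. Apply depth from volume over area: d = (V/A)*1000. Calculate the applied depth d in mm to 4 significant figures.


d = (204 / 1790) * 1000 = 114.0 mm
Therefore the applied depth d = 114.0 mm.


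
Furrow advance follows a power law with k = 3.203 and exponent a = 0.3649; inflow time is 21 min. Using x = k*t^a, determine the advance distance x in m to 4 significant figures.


x = 3.203 * 21^0.3649 = 9.728 m
Therefore the advance distance x = 9.728 m.


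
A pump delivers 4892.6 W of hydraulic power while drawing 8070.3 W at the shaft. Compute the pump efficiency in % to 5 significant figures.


Approach: apply the efficiency ratio, eta = (P_out/P_in)*100.
eta = (4892.6 / 8070.3) * 100 = 60.625 %
Therefore the pump efficiency = 60.625 %.


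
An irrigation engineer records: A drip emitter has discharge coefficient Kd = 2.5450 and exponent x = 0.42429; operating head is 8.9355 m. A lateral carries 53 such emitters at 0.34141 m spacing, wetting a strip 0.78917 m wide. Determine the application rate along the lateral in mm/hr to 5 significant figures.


Approach: apply the emitter equation with a lateral mass balance, q = Kd*h^x; Q = n*q; rate = Q/(n*spacing*width).
Step 1 — single emitter flow (q = Kd*h^x):
  q = 2.5450 * 8.9355^0.42429 = 6.445224 L/hr
Step 2 — total lateral flow: Q = 53 * 6.445224 = 341.5969 L/hr
Step 3 — wetted area: A = 53 * 0.34141 * 0.78917 = 14.27982 m^2
Step 4 — application rate: Q/A = 341.5969/14.27982 = 23.922 mm/hr
Therefore the application rate along the lateral = 23.922 mm/hr.


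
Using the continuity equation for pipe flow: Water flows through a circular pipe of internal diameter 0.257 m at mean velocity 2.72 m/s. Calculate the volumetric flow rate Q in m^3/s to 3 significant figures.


Approach: apply the continuity equation for pipe flow, Q = A * v with A = pi*(D/2)^2.
A = pi*(0.257/2)^2 = 0.051875 m^2
Q = 0.051875 * 2.72 = 0.141 m^3/s
Therefore the volumetric flow rate Q = 0.141 m^3/s.


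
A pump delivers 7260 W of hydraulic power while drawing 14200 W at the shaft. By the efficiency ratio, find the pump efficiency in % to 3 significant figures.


Approach: apply the efficiency ratio, eta = (P_out/P_in)*100.
eta = (7260 / 14200) * 100 = 51.1 %
Therefore the pump efficiency = 51.1 %.


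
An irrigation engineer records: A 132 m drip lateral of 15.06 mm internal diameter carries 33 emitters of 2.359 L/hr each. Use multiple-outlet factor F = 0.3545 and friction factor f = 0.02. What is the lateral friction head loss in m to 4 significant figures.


Approach: apply Darcy-Weisbach with the multiple-outlet F-factor, Q = n*q/(3600*1000) m^3/s; v = Q/A; hf = F*f*(L/D)*(v^2/(2g)).
Q = 33*2.359/(3600*1000) = 2.16242e-05 m^3/s
A = pi*(15.06e-3/2)^2 = 1.78131e-04 m^2, so v = Q/A = 0.121395 m/s
hf = 0.3545*0.02*(132/0.01506)*(0.121395^2/(2*9.81)) = 0.04668 m
Therefore the lateral friction head loss = 0.04668 m.


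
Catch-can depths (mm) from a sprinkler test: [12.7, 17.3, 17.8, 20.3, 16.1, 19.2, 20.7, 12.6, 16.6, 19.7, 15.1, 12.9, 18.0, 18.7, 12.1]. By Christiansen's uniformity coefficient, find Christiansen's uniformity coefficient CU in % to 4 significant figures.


Approach: apply Christiansen's uniformity coefficient, CU = (1 - mean_abs_deviation/mean)*100.
mean = 16.6533 mm
mean |d_i - mean| = 2.46311 mm
CU = (1 - 2.46311/16.6533)*100 = 85.21 %
Therefore Christiansen's uniformity coefficient CU = 85.21 %.


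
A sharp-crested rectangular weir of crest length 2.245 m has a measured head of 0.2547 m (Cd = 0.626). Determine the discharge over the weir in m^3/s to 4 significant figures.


Approach: apply the rectangular weir equation, Q = (2/3)*Cd*L*sqrt(2g)*H^1.5.
Q = (2/3)*0.626*2.245*sqrt(2*9.81)*0.2547^1.5 = 0.5334 m^3/s
Therefore the discharge over the weir = 0.5334 m^3/s.


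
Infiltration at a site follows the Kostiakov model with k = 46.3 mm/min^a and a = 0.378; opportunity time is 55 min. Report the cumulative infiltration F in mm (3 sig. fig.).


Approach: apply the Kostiakov infiltration equation, F = k*t^a.
F = 46.3 * 55^0.378 = 211 mm
Therefore the cumulative infiltration F = 211 mm.


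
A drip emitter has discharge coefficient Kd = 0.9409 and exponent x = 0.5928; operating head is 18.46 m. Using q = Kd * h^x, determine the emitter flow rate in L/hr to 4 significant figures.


q = 0.9409 * 18.46^0.5928 = 5.299 L/hr
Therefore the emitter flow rate = 5.299 L/hr.


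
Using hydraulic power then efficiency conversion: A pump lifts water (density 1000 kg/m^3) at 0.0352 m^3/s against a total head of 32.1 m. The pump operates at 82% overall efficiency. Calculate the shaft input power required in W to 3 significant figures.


Approach: apply hydraulic power then efficiency conversion, P = rho*g*Q*H; P_in = P/eta.
Step 1 — hydraulic power (P = rho*g*Q*H):
  P = 1000 * 9.81 * 0.0352 * 32.1 = 11085 W
Step 2 — input power: P_in = P/eta = 11085 / 0.82 = 13500 W
Therefore the shaft input power required = 13500 W.


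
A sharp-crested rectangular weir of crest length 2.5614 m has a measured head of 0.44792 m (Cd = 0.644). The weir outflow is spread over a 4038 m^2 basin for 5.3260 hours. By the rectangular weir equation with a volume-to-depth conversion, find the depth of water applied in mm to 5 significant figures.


Approach: apply the rectangular weir equation with a volume-to-depth conversion, Q = (2/3)*Cd*L*sqrt(2g)*H^1.5; d = Q*t/A * 1000.
Step 1 — weir discharge:
  Q = (2/3)*0.644*2.5614*sqrt(2*9.81)*0.44792^1.5 = 1.460233 m^3/s
Step 2 — volume: V = 1.460233 * 5.3260*3600 = 27997.93 m^3
Step 3 — depth: d = V/A * 1000 = 27997.93/4038 * 1000 = 6933.6 mm
Therefore the depth of water applied = 6933.6 mm.


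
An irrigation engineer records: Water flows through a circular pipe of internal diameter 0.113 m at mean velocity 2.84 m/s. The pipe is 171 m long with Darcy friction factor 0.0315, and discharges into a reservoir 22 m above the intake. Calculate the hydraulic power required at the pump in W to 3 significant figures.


Approach: apply continuity + Darcy-Weisbach + hydraulic power, Q = A*v; hf = f*(L/D)*(v^2/(2g)); H = static + hf; P = rho*g*Q*H.
Step 1 — flow rate (continuity, Q = A*v):
  A = pi*(0.113/2)^2 = 0.010029 m^2
  Q = 0.010029 * 2.84 = 0.028482 m^3/s
Step 2 — friction head loss (Darcy-Weisbach):
  hf = 0.0315 * (171/0.113) * (2.84^2 / (2*9.81))
  hf = 19.596 m
Step 3 — total head: H = 22 + 19.596 = 41.596 m
Step 4 — hydraulic power (P = rho*g*Q*H):
  P = 1000 * 9.81 * 0.028482 * 41.596 = 11600 W
Therefore the hydraulic power required at the pump = 11600 W.


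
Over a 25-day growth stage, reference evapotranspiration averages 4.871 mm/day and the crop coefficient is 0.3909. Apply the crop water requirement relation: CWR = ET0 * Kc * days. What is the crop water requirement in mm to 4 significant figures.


CWR = 4.871 * 0.3909 * 25 = 47.60 mm
Therefore the crop water requirement = 47.60 mm.


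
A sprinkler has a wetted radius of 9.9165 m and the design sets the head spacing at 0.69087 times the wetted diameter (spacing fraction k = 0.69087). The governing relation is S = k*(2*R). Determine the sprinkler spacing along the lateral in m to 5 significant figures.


S = 0.69087 * (2 * 9.9165) = 13.702 m
Therefore the sprinkler spacing along the lateral = 13.702 m.


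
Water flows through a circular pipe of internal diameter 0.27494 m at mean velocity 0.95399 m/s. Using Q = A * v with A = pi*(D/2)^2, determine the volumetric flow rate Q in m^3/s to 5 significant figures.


A = pi*(0.27494/2)^2 = 0.05936982 m^2
Q = 0.05936982 * 0.95399 = 0.056638 m^3/s
Therefore the volumetric flow rate Q = 0.056638 m^3/s.


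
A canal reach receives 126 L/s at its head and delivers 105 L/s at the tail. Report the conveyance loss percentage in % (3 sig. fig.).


Approach: apply the conveyance loss ratio, loss% = ((Q_head - Q_tail)/Q_head)*100.
loss = ((126 - 105)/126)*100 = 16.7 %
Therefore the conveyance loss percentage = 16.7 %.


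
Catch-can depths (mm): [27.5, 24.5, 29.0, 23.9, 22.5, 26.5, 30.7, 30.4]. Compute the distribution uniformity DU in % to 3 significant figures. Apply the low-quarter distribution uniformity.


Approach: apply the low-quarter distribution uniformity, DU = (mean of lowest quarter of readings / overall mean)*100.
sorted lowest 2 of 8: [22.5, 23.9] -> mean = 23.200 mm
overall mean = 26.875 mm
DU = (23.200/26.875)*100 = 86.3 %
Therefore the distribution uniformity DU = 86.3 %.


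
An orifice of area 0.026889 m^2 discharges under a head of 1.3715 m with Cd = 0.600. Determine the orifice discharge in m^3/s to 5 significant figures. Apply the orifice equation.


Approach: apply the orifice equation, Q = Cd*A*sqrt(2*g*h).
Q = 0.600 * 0.026889 * sqrt(2*9.81*1.3715) = 0.083690 m^3/s
Therefore the orifice discharge = 0.083690 m^3/s.


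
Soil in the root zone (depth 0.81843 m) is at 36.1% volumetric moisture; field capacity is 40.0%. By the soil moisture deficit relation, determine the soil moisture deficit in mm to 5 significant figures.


Approach: apply the soil moisture deficit relation, SMD = (FC - theta)/100 * depth * 1000.
SMD = (40.0 - 36.1)/100 * 0.81843 * 1000 = 31.919 mm
Therefore the soil moisture deficit = 31.919 mm.


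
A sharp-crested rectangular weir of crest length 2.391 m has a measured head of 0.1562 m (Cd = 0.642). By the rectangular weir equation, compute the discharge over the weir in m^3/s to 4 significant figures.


Approach: apply the rectangular weir equation, Q = (2/3)*Cd*L*sqrt(2g)*H^1.5.
Q = (2/3)*0.642*2.391*sqrt(2*9.81)*0.1562^1.5 = 0.2798 m^3/s
Therefore the discharge over the weir = 0.2798 m^3/s.


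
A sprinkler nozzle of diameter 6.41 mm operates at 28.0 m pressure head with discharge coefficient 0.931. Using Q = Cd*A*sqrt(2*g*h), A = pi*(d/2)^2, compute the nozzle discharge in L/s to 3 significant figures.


A = pi*(6.41e-3/2)^2 = 3.2271e-05 m^2
Q = 0.931 * 3.2271e-05 * sqrt(2*9.81*28.0) * 1000 = 0.704 L/s
Therefore the nozzle discharge = 0.704 L/s.


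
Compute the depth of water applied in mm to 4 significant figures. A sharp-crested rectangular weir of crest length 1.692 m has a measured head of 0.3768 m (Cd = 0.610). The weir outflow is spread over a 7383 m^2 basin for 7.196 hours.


Approach: apply the rectangular weir equation with a volume-to-depth conversion, Q = (2/3)*Cd*L*sqrt(2g)*H^1.5; d = Q*t/A * 1000.
Step 1 — weir discharge:
  Q = (2/3)*0.610*1.692*sqrt(2*9.81)*0.3768^1.5 = 0.704944 m^3/s
Step 2 — volume: V = 0.704944 * 7.196*3600 = 18262.0 m^3
Step 3 — depth: d = V/A * 1000 = 18262.0/7383 * 1000 = 2474 mm
Therefore the depth of water applied = 2474 mm.


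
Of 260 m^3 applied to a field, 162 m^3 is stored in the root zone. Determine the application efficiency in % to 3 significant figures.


Approach: apply the application efficiency ratio, Ea = (stored/applied)*100.
Ea = (162/260)*100 = 62.3 %
Therefore the application efficiency = 62.3 %.


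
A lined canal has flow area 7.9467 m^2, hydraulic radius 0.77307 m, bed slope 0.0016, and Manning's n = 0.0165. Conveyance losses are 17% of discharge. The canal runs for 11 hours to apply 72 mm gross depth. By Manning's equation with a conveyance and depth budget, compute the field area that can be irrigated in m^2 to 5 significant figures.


Approach: apply Manning's equation with a conveyance and depth budget, Q = (1/n)*A*R^(2/3)*S^(1/2); Q_field = Q*(1-loss); Area = Q_field*t/(d/1000).
Step 1 — canal discharge (Manning's equation):
  Q = (1/0.0165) * 7.9467 * 0.77307^(2/3) * 0.0016^(1/2) = 16.22714 m^3/s
Step 2 — delivered flow: Q_field = 16.22714*(1 - 17/100) = 13.46853 m^3/s
Step 3 — volume delivered: V = 13.46853 * 11*3600 = 533353.8 m^3
Step 4 — area served: A = V / (depth/1000) = 533353.8 / 0.072 = 7407700 m^2
Therefore the field area that can be irrigated = 7407700 m^2.


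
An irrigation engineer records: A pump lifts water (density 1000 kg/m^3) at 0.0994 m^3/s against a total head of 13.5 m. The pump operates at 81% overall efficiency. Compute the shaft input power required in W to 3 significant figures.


Approach: apply hydraulic power then efficiency conversion, P = rho*g*Q*H; P_in = P/eta.
Step 1 — hydraulic power (P = rho*g*Q*H):
  P = 1000 * 9.81 * 0.0994 * 13.5 = 13164 W
Step 2 — input power: P_in = P/eta = 13164 / 0.81 = 16300 W
Therefore the shaft input power required = 16300 W.


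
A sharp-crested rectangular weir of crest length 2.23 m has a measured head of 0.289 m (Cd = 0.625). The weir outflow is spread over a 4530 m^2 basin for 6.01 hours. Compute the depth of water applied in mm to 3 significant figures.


Approach: apply the rectangular weir equation with a volume-to-depth conversion, Q = (2/3)*Cd*L*sqrt(2g)*H^1.5; d = Q*t/A * 1000.
Step 1 — weir discharge:
  Q = (2/3)*0.625*2.23*sqrt(2*9.81)*0.289^1.5 = 0.63943 m^3/s
Step 2 — volume: V = 0.63943 * 6.01*3600 = 13835 m^3
Step 3 — depth: d = V/A * 1000 = 13835/4530 * 1000 = 3050 mm
Therefore the depth of water applied = 3050 mm.


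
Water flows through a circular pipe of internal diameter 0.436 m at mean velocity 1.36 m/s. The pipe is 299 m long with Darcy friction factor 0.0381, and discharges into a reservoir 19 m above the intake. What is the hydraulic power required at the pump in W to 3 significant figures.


Approach: apply continuity + Darcy-Weisbach + hydraulic power, Q = A*v; hf = f*(L/D)*(v^2/(2g)); H = static + hf; P = rho*g*Q*H.
Step 1 — flow rate (continuity, Q = A*v):
  A = pi*(0.436/2)^2 = 0.14930 m^2
  Q = 0.14930 * 1.36 = 0.20305 m^3/s
Step 2 — friction head loss (Darcy-Weisbach):
  hf = 0.0381 * (299/0.436) * (1.36^2 / (2*9.81))
  hf = 2.4631 m
Step 3 — total head: H = 19 + 2.4631 = 21.463 m
Step 4 — hydraulic power (P = rho*g*Q*H):
  P = 1000 * 9.81 * 0.20305 * 21.463 = 42800 W
Therefore the hydraulic power required at the pump = 42800 W.


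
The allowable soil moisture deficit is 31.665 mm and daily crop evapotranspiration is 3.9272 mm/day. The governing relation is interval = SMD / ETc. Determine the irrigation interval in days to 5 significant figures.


interval = 31.665 / 3.9272 = 8.0630 days
Therefore the irrigation interval = 8.0630 days.


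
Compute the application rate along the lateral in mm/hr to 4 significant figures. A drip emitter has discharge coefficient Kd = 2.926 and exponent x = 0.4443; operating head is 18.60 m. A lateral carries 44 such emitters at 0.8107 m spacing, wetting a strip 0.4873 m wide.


Approach: apply the emitter equation with a lateral mass balance, q = Kd*h^x; Q = n*q; rate = Q/(n*spacing*width).
Step 1 — single emitter flow (q = Kd*h^x):
  q = 2.926 * 18.60^0.4443 = 10.7231 L/hr
Step 2 — total lateral flow: Q = 44 * 10.7231 = 471.815 L/hr
Step 3 — wetted area: A = 44 * 0.8107 * 0.4873 = 17.3824 m^2
Step 4 — application rate: Q/A = 471.815/17.3824 = 27.14 mm/hr
Therefore the application rate along the lateral = 27.14 mm/hr.


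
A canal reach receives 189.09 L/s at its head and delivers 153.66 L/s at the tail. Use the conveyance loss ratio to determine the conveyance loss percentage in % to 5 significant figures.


Approach: apply the conveyance loss ratio, loss% = ((Q_head - Q_tail)/Q_head)*100.
loss = ((189.09 - 153.66)/189.09)*100 = 18.737 %
Therefore the conveyance loss percentage = 18.737 %.


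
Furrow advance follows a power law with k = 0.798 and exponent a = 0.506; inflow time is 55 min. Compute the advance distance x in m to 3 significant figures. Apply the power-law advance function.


Approach: apply the power-law advance function, x = k*t^a.
x = 0.798 * 55^0.506 = 6.06 m
Therefore the advance distance x = 6.06 m.


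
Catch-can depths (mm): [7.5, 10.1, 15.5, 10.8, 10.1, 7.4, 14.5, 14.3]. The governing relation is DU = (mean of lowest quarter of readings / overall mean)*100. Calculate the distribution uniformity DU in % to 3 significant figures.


sorted lowest 2 of 8: [7.4, 7.5] -> mean = 7.4500 mm
overall mean = 11.275 mm
DU = (7.4500/11.275)*100 = 66.1 %
Therefore the distribution uniformity DU = 66.1 %.


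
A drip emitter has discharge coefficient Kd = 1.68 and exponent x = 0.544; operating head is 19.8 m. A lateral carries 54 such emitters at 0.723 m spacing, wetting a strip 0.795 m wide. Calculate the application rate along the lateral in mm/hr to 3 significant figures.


Approach: apply the emitter equation with a lateral mass balance, q = Kd*h^x; Q = n*q; rate = Q/(n*spacing*width).
Step 1 — single emitter flow (q = Kd*h^x):
  q = 1.68 * 19.8^0.544 = 8.5250 L/hr
Step 2 — total lateral flow: Q = 54 * 8.5250 = 460.35 L/hr
Step 3 — wetted area: A = 54 * 0.723 * 0.795 = 31.038 m^2
Step 4 — application rate: Q/A = 460.35/31.038 = 14.8 mm/hr
Therefore the application rate along the lateral = 14.8 mm/hr.


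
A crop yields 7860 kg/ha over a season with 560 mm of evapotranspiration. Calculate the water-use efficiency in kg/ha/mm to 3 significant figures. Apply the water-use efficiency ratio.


Approach: apply the water-use efficiency ratio, WUE = yield/ET.
WUE = 7860 / 560 = 14.0 kg/ha/mm
Therefore the water-use efficiency = 14.0 kg/ha/mm.


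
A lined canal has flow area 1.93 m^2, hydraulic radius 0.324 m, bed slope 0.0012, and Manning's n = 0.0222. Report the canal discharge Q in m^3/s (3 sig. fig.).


Approach: apply Manning's equation, Q = (1/n)*A*R^(2/3)*S^(1/2).
Q = (1/0.0222) * 1.93 * 0.324^(2/3) * 0.0012^(1/2) = 1.42 m^3/s
Therefore the canal discharge Q = 1.42 m^3/s.


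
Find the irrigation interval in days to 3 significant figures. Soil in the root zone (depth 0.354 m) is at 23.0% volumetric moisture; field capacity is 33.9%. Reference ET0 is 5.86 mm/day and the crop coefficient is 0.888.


Approach: apply soil-water budget scheduling, SMD = (FC-theta)/100*depth*1000; ETc = ET0*Kc; interval = SMD/ETc.
Step 1 — soil moisture deficit:
  SMD = (33.9 - 23.0)/100 * 0.354 * 1000 = 38.586 mm
Step 2 — daily crop ET (ETc = ET0*Kc):
  ETc = 5.86 * 0.888 = 5.2037 mm/day
Step 3 — irrigation interval (SMD/ETc):
  interval = 38.586 / 5.2037 = 7.42 days
Therefore the irrigation interval = 7.42 days.


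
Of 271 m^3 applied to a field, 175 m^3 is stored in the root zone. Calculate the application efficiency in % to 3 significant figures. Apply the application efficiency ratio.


Approach: apply the application efficiency ratio, Ea = (stored/applied)*100.
Ea = (175/271)*100 = 64.6 %
Therefore the application efficiency = 64.6 %.


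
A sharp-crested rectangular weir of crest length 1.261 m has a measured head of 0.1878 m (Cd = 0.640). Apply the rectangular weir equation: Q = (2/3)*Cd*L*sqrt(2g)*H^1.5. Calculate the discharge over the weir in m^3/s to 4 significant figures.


Q = (2/3)*0.640*1.261*sqrt(2*9.81)*0.1878^1.5 = 0.1940 m^3/s
Therefore the discharge over the weir = 0.1940 m^3/s.


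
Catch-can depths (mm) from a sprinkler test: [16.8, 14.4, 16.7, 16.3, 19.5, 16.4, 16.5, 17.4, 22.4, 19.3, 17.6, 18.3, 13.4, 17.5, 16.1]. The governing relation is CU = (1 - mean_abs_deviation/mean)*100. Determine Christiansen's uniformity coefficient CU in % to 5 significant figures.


mean = 17.24000 mm
mean |d_i - mean| = 1.509333 mm
CU = (1 - 1.509333/17.24000)*100 = 91.245 %
Therefore Christiansen's uniformity coefficient CU = 91.245 %.


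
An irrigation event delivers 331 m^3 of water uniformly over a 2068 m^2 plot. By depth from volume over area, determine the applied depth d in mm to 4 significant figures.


Approach: apply depth from volume over area, d = (V/A)*1000.
d = (331 / 2068) * 1000 = 160.1 mm
Therefore the applied depth d = 160.1 mm.


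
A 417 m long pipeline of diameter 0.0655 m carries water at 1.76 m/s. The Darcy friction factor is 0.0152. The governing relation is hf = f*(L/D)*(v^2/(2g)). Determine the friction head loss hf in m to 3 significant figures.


hf = 0.0152 * (417/0.0655) * (1.76^2 / (2*9.81))
hf = 15.3 m
Therefore the friction head loss hf = 15.3 m.


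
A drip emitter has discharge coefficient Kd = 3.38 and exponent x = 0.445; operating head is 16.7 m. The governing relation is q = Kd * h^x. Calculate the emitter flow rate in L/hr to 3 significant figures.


q = 3.38 * 16.7^0.445 = 11.8 L/hr
Therefore the emitter flow rate = 11.8 L/hr.


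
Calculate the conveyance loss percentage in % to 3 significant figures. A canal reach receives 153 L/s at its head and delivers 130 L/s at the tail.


Approach: apply the conveyance loss ratio, loss% = ((Q_head - Q_tail)/Q_head)*100.
loss = ((153 - 130)/153)*100 = 15.0 %
Therefore the conveyance loss percentage = 15.0 %.


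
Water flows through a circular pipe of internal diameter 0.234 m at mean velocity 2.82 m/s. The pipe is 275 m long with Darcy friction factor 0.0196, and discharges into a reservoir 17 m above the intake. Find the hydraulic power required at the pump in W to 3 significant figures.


Approach: apply continuity + Darcy-Weisbach + hydraulic power, Q = A*v; hf = f*(L/D)*(v^2/(2g)); H = static + hf; P = rho*g*Q*H.
Step 1 — flow rate (continuity, Q = A*v):
  A = pi*(0.234/2)^2 = 0.043005 m^2
  Q = 0.043005 * 2.82 = 0.12127 m^3/s
Step 2 — friction head loss (Darcy-Weisbach):
  hf = 0.0196 * (275/0.234) * (2.82^2 / (2*9.81))
  hf = 9.3362 m
Step 3 — total head: H = 17 + 9.3362 = 26.336 m
Step 4 — hydraulic power (P = rho*g*Q*H):
  P = 1000 * 9.81 * 0.12127 * 26.336 = 31300 W
Therefore the hydraulic power required at the pump = 31300 W.


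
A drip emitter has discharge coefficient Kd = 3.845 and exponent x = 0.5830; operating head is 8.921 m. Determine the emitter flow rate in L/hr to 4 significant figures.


Approach: apply the emitter characteristic equation, q = Kd * h^x.
q = 3.845 * 8.921^0.5830 = 13.77 L/hr
Therefore the emitter flow rate = 13.77 L/hr.


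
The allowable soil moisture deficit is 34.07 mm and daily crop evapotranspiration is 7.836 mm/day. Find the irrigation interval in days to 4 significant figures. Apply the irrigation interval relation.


Approach: apply the irrigation interval relation, interval = SMD / ETc.
interval = 34.07 / 7.836 = 4.348 days
Therefore the irrigation interval = 4.348 days.


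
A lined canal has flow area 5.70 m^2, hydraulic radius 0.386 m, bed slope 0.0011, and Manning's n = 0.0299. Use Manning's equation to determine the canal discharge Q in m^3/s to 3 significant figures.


Approach: apply Manning's equation, Q = (1/n)*A*R^(2/3)*S^(1/2).
Q = (1/0.0299) * 5.70 * 0.386^(2/3) * 0.0011^(1/2) = 3.35 m^3/s
Therefore the canal discharge Q = 3.35 m^3/s.


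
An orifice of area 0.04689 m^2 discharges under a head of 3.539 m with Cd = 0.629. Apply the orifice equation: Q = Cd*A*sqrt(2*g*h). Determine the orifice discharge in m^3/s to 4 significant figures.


Q = 0.629 * 0.04689 * sqrt(2*9.81*3.539) = 0.2458 m^3/s
Therefore the orifice discharge = 0.2458 m^3/s.


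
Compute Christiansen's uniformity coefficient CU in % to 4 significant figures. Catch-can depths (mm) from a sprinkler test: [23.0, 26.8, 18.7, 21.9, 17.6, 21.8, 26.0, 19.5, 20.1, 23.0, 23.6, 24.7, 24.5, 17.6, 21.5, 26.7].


Approach: apply Christiansen's uniformity coefficient, CU = (1 - mean_abs_deviation/mean)*100.
mean = 22.3125 mm
mean |d_i - mean| = 2.47500 mm
CU = (1 - 2.47500/22.3125)*100 = 88.91 %
Therefore Christiansen's uniformity coefficient CU = 88.91 %.


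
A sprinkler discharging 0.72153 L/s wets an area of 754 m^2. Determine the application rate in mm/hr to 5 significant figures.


Approach: apply the application rate relation, rate = (Q/A)*3600.
rate = (0.72153 / 754) * 3600 = 3.4450 mm/hr
Therefore the application rate = 3.4450 mm/hr.


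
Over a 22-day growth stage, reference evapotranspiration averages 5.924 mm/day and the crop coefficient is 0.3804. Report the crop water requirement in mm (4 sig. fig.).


Approach: apply the crop water requirement relation, CWR = ET0 * Kc * days.
CWR = 5.924 * 0.3804 * 22 = 49.58 mm
Therefore the crop water requirement = 49.58 mm.


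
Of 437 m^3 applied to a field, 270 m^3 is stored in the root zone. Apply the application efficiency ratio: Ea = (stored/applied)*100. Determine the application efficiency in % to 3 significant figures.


Ea = (270/437)*100 = 61.8 %
Therefore the application efficiency = 61.8 %.


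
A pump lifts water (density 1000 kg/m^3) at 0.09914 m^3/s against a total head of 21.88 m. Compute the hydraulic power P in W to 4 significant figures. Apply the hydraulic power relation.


Approach: apply the hydraulic power relation, P = rho*g*Q*H.
P = 1000 * 9.81 * 0.09914 * 21.88 = 21280 W
Therefore the hydraulic power P = 21280 W.


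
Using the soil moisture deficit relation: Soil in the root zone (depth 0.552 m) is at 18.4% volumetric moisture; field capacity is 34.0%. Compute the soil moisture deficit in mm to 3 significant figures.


Approach: apply the soil moisture deficit relation, SMD = (FC - theta)/100 * depth * 1000.
SMD = (34.0 - 18.4)/100 * 0.552 * 1000 = 86.1 mm
Therefore the soil moisture deficit = 86.1 mm.


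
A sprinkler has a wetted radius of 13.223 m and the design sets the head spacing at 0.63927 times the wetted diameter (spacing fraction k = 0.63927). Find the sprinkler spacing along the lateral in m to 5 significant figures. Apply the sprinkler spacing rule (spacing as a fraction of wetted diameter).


Approach: apply the sprinkler spacing rule (spacing as a fraction of wetted diameter), S = k*(2*R).
S = 0.63927 * (2 * 13.223) = 16.906 m
Therefore the sprinkler spacing along the lateral = 16.906 m.


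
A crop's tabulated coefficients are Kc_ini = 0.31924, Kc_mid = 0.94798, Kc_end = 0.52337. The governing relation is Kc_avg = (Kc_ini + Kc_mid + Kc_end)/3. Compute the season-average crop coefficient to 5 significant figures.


Kc_avg = (0.31924 + 0.94798 + 0.52337)/3 = 0.59686
Therefore the season-average crop coefficient = 0.59686.


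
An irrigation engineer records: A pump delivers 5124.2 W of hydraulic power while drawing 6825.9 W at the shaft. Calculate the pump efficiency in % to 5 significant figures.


Approach: apply the efficiency ratio, eta = (P_out/P_in)*100.
eta = (5124.2 / 6825.9) * 100 = 75.070 %
Therefore the pump efficiency = 75.070 %.


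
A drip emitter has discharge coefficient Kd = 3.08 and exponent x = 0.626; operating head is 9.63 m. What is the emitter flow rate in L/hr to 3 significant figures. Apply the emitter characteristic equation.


Approach: apply the emitter characteristic equation, q = Kd * h^x.
q = 3.08 * 9.63^0.626 = 12.7 L/hr
Therefore the emitter flow rate = 12.7 L/hr.


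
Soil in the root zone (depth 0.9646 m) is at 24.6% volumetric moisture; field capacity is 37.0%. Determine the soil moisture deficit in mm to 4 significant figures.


Approach: apply the soil moisture deficit relation, SMD = (FC - theta)/100 * depth * 1000.
SMD = (37.0 - 24.6)/100 * 0.9646 * 1000 = 119.6 mm
Therefore the soil moisture deficit = 119.6 mm.


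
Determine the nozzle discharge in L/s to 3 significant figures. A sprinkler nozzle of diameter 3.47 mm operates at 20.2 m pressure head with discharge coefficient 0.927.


Approach: apply the orifice equation, Q = Cd*A*sqrt(2*g*h), A = pi*(d/2)^2.
A = pi*(3.47e-3/2)^2 = 9.4569e-06 m^2
Q = 0.927 * 9.4569e-06 * sqrt(2*9.81*20.2) * 1000 = 0.175 L/s
Therefore the nozzle discharge = 0.175 L/s.


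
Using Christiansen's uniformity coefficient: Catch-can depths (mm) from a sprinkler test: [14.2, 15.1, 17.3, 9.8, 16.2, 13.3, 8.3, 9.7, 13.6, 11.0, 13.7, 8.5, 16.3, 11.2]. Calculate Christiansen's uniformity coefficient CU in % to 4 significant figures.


Approach: apply Christiansen's uniformity coefficient, CU = (1 - mean_abs_deviation/mean)*100.
mean = 12.7286 mm
mean |d_i - mean| = 2.55306 mm
CU = (1 - 2.55306/12.7286)*100 = 79.94 %
Therefore Christiansen's uniformity coefficient CU = 79.94 %.


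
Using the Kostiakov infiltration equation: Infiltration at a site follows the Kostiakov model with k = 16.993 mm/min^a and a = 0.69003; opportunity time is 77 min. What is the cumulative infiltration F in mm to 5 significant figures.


Approach: apply the Kostiakov infiltration equation, F = k*t^a.
F = 16.993 * 77^0.69003 = 340.41 mm
Therefore the cumulative infiltration F = 340.41 mm.


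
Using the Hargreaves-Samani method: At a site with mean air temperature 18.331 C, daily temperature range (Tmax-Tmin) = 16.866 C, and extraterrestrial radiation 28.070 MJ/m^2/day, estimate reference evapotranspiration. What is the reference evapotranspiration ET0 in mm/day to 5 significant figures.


Approach: apply the Hargreaves-Samani method, ET0 = 0.0023*(Tmean+17.8)*sqrt(Tmax-Tmin)*0.408*Ra.
ET0 = 0.0023*(18.331+17.8)*sqrt(16.866)*0.408*28.070 = 3.9086 mm/day
Therefore the reference evapotranspiration ET0 = 3.9086 mm/day.


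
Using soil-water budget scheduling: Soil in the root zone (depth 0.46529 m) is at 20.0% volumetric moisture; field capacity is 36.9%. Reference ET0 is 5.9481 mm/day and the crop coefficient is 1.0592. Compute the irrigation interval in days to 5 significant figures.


Approach: apply soil-water budget scheduling, SMD = (FC-theta)/100*depth*1000; ETc = ET0*Kc; interval = SMD/ETc.
Step 1 — soil moisture deficit:
  SMD = (36.9 - 20.0)/100 * 0.46529 * 1000 = 78.63401 mm
Step 2 — daily crop ET (ETc = ET0*Kc):
  ETc = 5.9481 * 1.0592 = 6.300228 mm/day
Step 3 — irrigation interval (SMD/ETc):
  interval = 78.63401 / 6.300228 = 12.481 days
Therefore the irrigation interval = 12.481 days.


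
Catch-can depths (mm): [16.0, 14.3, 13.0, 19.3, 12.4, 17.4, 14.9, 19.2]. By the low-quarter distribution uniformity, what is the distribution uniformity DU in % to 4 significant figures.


Approach: apply the low-quarter distribution uniformity, DU = (mean of lowest quarter of readings / overall mean)*100.
sorted lowest 2 of 8: [12.4, 13.0] -> mean = 12.7000 mm
overall mean = 15.8125 mm
DU = (12.7000/15.8125)*100 = 80.32 %
Therefore the distribution uniformity DU = 80.32 %.


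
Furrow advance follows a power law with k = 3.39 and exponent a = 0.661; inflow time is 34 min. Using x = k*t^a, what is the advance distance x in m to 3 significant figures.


x = 3.39 * 34^0.661 = 34.9 m
Therefore the advance distance x = 34.9 m.


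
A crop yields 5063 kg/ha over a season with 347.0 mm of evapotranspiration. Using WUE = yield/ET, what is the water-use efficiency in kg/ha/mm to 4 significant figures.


WUE = 5063 / 347.0 = 14.59 kg/ha/mm
Therefore the water-use efficiency = 14.59 kg/ha/mm.


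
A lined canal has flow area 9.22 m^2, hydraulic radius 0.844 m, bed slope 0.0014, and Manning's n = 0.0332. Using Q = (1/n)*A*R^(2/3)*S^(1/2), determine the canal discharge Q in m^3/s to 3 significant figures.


Q = (1/0.0332) * 9.22 * 0.844^(2/3) * 0.0014^(1/2) = 9.28 m^3/s
Therefore the canal discharge Q = 9.28 m^3/s.


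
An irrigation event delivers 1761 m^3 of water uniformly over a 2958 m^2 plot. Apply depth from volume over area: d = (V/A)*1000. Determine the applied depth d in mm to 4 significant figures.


d = (1761 / 2958) * 1000 = 595.3 mm
Therefore the applied depth d = 595.3 mm.


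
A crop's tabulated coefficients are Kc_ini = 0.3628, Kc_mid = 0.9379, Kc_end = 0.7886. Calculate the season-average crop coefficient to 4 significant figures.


Approach: apply a simple seasonal average, Kc_avg = (Kc_ini + Kc_mid + Kc_end)/3.
Kc_avg = (0.3628 + 0.9379 + 0.7886)/3 = 0.6964
Therefore the season-average crop coefficient = 0.6964.


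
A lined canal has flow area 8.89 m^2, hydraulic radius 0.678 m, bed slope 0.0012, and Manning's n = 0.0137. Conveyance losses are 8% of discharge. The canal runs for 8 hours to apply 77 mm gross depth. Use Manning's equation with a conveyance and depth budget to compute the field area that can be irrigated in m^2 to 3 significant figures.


Approach: apply Manning's equation with a conveyance and depth budget, Q = (1/n)*A*R^(2/3)*S^(1/2); Q_field = Q*(1-loss); Area = Q_field*t/(d/1000).
Step 1 — canal discharge (Manning's equation):
  Q = (1/0.0137) * 8.89 * 0.678^(2/3) * 0.0012^(1/2) = 17.348 m^3/s
Step 2 — delivered flow: Q_field = 17.348*(1 - 8/100) = 15.960 m^3/s
Step 3 — volume delivered: V = 15.960 * 8*3600 = 459660 m^3
Step 4 — area served: A = V / (depth/1000) = 459660 / 0.077 = 5970000 m^2
Therefore the field area that can be irrigated = 5970000 m^2.


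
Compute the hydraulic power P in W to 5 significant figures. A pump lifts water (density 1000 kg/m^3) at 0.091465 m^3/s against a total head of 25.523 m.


Approach: apply the hydraulic power relation, P = rho*g*Q*H.
P = 1000 * 9.81 * 0.091465 * 25.523 = 22901 W
Therefore the hydraulic power P = 22901 W.


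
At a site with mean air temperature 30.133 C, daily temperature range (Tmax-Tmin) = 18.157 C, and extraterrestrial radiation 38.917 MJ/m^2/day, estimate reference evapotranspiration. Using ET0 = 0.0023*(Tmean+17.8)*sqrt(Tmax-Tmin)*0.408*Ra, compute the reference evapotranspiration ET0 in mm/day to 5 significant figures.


ET0 = 0.0023*(30.133+17.8)*sqrt(18.157)*0.408*38.917 = 7.4591 mm/day
Therefore the reference evapotranspiration ET0 = 7.4591 mm/day.


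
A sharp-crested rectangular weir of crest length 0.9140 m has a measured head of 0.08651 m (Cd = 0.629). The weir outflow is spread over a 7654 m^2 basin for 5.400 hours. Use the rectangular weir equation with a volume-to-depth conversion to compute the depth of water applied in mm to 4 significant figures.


Approach: apply the rectangular weir equation with a volume-to-depth conversion, Q = (2/3)*Cd*L*sqrt(2g)*H^1.5; d = Q*t/A * 1000.
Step 1 — weir discharge:
  Q = (2/3)*0.629*0.9140*sqrt(2*9.81)*0.08651^1.5 = 0.0431971 m^3/s
Step 2 — volume: V = 0.0431971 * 5.400*3600 = 839.752 m^3
Step 3 — depth: d = V/A * 1000 = 839.752/7654 * 1000 = 109.7 mm
Therefore the depth of water applied = 109.7 mm.
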